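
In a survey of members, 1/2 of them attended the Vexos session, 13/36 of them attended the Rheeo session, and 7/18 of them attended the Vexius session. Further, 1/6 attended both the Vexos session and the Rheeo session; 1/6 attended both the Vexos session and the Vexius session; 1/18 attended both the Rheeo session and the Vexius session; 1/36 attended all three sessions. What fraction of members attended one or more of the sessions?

Apply inclusion-exclusion:
P(union) = 1/2 + 13/36 + 7/18 − 1/6 − 1/6 − 1/18 + 1/36 = 8/9

8/9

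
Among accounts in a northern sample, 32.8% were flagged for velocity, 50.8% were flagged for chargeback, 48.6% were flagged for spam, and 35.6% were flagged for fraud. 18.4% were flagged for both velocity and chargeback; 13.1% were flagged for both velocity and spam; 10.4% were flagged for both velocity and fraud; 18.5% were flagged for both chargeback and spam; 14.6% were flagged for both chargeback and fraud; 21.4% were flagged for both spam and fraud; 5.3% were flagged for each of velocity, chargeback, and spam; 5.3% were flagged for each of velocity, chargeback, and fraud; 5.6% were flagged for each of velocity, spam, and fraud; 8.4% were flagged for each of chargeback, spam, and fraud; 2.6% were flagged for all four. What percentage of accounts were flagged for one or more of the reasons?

93.4%

Inclusion–exclusion gives
P(union) = 32.8 + 50.8 + 48.6 + 35.6 − 18.4 − 13.1 − 10.4 − 18.5 − 14.6 − 21.4 + 5.3 + 5.3 + 5.6 + 8.4 − 2.6 = 93.4%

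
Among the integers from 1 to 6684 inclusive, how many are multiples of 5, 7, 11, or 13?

2838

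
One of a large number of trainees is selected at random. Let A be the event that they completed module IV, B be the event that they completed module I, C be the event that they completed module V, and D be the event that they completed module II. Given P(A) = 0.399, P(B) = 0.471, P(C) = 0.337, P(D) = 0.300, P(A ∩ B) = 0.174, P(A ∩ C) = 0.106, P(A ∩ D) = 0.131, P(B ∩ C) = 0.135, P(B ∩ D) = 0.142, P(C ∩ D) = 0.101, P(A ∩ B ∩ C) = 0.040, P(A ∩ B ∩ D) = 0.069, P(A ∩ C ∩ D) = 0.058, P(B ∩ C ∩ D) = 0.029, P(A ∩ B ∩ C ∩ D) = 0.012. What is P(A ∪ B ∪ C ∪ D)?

Apply inclusion-exclusion:
P(A ∪ B ∪ C ∪ D) = 0.399 + 0.471 + 0.337 + 0.300 − 0.174 − 0.106 − 0.131 − 0.135 − 0.142 − 0.101 + 0.040 + 0.069 + 0.058 + 0.029 − 0.012 = 0.902

0.902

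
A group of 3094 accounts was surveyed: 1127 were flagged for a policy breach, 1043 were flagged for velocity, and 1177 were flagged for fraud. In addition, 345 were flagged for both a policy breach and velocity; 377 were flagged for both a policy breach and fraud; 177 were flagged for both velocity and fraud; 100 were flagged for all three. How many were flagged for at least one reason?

Apply inclusion-exclusion:
|union| = 1127 + 1043 + 1177 − 345 − 377 − 177 + 100 = 2548

2548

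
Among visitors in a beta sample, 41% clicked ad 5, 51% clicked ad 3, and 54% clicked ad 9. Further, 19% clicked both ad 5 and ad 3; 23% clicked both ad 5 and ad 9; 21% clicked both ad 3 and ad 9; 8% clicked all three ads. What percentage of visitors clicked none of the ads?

Using inclusion–exclusion:
P(union) = 41 + 51 + 54 − 19 − 23 − 21 + 8 = 91%
P(none) = 100% − 91% = 9%

9%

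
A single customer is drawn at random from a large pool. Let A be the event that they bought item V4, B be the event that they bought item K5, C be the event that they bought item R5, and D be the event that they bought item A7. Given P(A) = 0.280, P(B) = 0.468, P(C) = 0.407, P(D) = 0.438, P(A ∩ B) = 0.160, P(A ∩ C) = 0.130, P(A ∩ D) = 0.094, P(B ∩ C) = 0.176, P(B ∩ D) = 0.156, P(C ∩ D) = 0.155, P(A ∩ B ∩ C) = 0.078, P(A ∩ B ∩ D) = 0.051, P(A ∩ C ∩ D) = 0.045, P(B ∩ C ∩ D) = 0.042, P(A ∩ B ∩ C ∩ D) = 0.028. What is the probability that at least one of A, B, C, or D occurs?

0.910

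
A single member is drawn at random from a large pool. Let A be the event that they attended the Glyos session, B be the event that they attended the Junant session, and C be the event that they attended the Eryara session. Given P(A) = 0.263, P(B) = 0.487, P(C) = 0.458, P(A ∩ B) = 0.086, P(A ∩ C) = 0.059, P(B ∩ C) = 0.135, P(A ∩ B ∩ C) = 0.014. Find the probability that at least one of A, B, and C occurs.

0.942

By inclusion–exclusion:
P(A ∪ B ∪ C) = 0.263 + 0.487 + 0.458 − 0.086 − 0.059 − 0.135 + 0.014 = 0.942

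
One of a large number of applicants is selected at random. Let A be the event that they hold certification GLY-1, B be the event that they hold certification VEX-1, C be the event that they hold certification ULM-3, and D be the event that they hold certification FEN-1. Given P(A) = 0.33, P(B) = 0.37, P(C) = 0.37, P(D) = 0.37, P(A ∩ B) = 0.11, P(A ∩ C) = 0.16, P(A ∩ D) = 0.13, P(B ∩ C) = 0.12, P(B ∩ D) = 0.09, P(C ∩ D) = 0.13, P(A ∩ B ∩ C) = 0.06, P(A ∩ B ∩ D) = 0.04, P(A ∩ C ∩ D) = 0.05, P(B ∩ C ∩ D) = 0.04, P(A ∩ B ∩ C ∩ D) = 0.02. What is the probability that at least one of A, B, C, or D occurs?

By inclusion–exclusion:
P(A ∪ B ∪ C ∪ D) = 0.33 + 0.37 + 0.37 + 0.37 − 0.11 − 0.16 − 0.13 − 0.12 − 0.09 − 0.13 + 0.06 + 0.04 + 0.05 + 0.04 − 0.02 = 0.87

0.87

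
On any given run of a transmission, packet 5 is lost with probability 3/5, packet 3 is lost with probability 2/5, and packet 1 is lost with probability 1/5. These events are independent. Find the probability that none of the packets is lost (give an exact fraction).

24/125

Independence gives P(none) = ∏(1 − pᵢ).
P(none) = (1 − 3/5) × (1 − 2/5) × (1 − 1/5) = 2/5 × 3/5 × 4/5 = 24/125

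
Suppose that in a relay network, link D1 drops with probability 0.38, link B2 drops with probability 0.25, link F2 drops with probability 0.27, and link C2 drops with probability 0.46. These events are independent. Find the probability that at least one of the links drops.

0.816697

Since the events are independent, P(none) is the product of the individual non-occurrence probabilities.
P(none) = (1 − 0.38) × (1 − 0.25) × (1 − 0.27) × (1 − 0.46) = 0.62 × 0.75 × 0.73 × 0.54 = 0.183303
P(at least one) = 1 − 0.183303 = 0.816697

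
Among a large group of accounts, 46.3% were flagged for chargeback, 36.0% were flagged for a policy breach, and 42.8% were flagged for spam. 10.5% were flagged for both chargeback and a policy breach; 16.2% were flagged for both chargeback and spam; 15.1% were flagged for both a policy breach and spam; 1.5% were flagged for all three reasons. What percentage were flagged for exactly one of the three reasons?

46.0%

P(exactly one) = 46.3 + 36.0 + 42.8 − 2·10.5 − 2·16.2 − 2·15.1 + 3·1.5 = 46.0%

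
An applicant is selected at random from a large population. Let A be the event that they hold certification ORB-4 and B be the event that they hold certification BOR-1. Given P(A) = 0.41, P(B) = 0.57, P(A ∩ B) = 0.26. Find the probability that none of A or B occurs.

Apply inclusion-exclusion:
P(A ∪ B) = 0.41 + 0.57 − 0.26 = 0.72
P(none) = 1 − 0.72 = 0.28

0.28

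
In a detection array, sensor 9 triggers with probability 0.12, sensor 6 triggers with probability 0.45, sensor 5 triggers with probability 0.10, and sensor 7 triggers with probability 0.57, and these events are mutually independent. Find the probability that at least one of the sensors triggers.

0.812692

P(none) = (1 − 0.12) × (1 − 0.45) × (1 − 0.10) × (1 − 0.57) = 0.88 × 0.55 × 0.90 × 0.43 = 0.187308
P(at least one) = 1 − 0.187308 = 0.812692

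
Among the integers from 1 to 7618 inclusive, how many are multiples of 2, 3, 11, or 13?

⌊7618/2⌋ + ⌊7618/3⌋ + ⌊7618/11⌋ + ⌊7618/13⌋ − ⌊7618/6⌋ − ⌊7618/22⌋ − ⌊7618/26⌋ − ⌊7618/33⌋ − ⌊7618/39⌋ − ⌊7618/143⌋ + ⌊7618/66⌋ + ⌊7618/78⌋ + ⌊7618/286⌋ + ⌊7618/429⌋ − ⌊7618/858⌋ = 3809 + 2539 + 692 + 586 − 1269 − 346 − 293 − 230 − 195 − 53 + 115 + 97 + 26 + 17 − 8 = 5487

5487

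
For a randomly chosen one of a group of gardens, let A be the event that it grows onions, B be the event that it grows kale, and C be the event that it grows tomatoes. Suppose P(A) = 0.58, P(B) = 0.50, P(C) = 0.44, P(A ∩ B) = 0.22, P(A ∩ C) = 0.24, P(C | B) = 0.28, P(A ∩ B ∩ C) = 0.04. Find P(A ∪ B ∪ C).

P(B ∩ C) = P(B)·P(C|B) = 0.50 × 0.28 = 0.14
By inclusion–exclusion:
P(A ∪ B ∪ C) = 0.58 + 0.50 + 0.44 − 0.22 − 0.24 − 0.14 + 0.04 = 0.96

0.96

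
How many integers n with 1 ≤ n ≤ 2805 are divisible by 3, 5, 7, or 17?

1597

⌊2805/3⌋ + ⌊2805/5⌋ + ⌊2805/7⌋ + ⌊2805/17⌋ − ⌊2805/15⌋ − ⌊2805/21⌋ − ⌊2805/51⌋ − ⌊2805/35⌋ − ⌊2805/85⌋ − ⌊2805/119⌋ + ⌊2805/105⌋ + ⌊2805/255⌋ + ⌊2805/357⌋ + ⌊2805/595⌋ − ⌊2805/1785⌋ = 935 + 561 + 400 + 165 − 187 − 133 − 55 − 80 − 33 − 23 + 26 + 11 + 7 + 4 − 1 = 1597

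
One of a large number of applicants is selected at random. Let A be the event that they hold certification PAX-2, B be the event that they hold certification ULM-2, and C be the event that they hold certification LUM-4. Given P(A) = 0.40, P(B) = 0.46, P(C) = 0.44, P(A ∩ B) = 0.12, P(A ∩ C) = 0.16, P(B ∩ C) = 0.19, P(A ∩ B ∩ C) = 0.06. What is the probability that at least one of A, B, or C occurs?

Using inclusion–exclusion:
P(A ∪ B ∪ C) = 0.40 + 0.46 + 0.44 − 0.12 − 0.16 − 0.19 + 0.06 = 0.89

0.89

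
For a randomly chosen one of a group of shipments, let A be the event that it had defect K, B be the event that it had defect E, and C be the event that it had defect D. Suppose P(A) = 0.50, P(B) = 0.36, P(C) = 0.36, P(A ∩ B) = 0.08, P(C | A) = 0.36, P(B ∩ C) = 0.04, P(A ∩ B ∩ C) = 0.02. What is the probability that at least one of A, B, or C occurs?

P(A ∩ C) = P(A)·P(C|A) = 0.50 × 0.36 = 0.18
Apply inclusion-exclusion:
P(A ∪ B ∪ C) = 0.50 + 0.36 + 0.36 − 0.08 − 0.18 − 0.04 + 0.02 = 0.94

0.94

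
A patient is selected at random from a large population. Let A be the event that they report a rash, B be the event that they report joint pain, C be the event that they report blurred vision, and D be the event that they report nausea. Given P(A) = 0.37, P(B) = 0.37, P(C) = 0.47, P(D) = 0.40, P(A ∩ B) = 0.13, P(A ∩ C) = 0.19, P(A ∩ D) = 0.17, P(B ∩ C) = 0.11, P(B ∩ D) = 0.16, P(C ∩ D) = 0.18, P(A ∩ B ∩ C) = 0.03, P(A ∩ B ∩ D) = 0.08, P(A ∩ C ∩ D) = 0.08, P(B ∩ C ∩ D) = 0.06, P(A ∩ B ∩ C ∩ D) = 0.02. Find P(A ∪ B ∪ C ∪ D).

0.90

P(A ∪ B ∪ C ∪ D) = 0.37 + 0.37 + 0.47 + 0.40 − 0.13 − 0.19 − 0.17 − 0.11 − 0.16 − 0.18 + 0.03 + 0.08 + 0.08 + 0.06 − 0.02 = 0.90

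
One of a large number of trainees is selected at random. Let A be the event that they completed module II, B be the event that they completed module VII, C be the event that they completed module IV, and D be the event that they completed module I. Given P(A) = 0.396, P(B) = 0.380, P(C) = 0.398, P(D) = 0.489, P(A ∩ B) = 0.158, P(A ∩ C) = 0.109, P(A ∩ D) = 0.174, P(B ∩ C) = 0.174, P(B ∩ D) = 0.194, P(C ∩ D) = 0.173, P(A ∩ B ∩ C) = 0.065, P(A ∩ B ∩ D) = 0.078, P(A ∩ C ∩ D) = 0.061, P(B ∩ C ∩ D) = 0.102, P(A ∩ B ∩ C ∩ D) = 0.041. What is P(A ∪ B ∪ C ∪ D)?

0.946

Using inclusion–exclusion:
P(A ∪ B ∪ C ∪ D) = 0.396 + 0.380 + 0.398 + 0.489 − 0.158 − 0.109 − 0.174 − 0.174 − 0.194 − 0.173 + 0.065 + 0.078 + 0.061 + 0.102 − 0.041 = 0.946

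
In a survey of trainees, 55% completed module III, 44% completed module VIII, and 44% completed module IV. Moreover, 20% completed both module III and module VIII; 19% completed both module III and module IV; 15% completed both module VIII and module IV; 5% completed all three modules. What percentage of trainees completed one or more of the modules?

By inclusion–exclusion:
P(union) = 55 + 44 + 44 − 20 − 19 − 15 + 5 = 94%

94%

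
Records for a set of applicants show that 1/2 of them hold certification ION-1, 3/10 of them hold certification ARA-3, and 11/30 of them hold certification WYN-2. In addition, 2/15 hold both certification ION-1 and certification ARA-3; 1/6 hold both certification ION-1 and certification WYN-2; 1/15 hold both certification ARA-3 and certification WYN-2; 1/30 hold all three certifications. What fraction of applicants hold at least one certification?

P(≥1) = 1/2 + 3/10 + 11/30 − 2/15 − 1/6 − 1/15 + 1/30 = 5/6

5/6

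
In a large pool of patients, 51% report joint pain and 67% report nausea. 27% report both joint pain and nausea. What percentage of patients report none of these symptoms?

9%

By inclusion–exclusion:
P(union) = 51 + 67 − 27 = 91%
P(none) = 100% − 91% = 9%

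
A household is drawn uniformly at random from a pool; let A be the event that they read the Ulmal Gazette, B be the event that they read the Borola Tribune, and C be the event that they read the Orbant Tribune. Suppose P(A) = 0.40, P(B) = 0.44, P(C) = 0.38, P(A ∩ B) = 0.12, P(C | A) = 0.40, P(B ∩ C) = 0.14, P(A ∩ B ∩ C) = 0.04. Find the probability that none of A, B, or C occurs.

0.16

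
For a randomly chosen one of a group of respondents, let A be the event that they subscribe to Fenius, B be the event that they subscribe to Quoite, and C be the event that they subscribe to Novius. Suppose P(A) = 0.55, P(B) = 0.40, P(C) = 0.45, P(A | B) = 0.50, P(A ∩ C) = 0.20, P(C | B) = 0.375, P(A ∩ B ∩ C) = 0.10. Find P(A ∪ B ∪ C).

0.95

P(A ∩ B) = P(B)·P(A|B) = 0.40 × 0.50 = 0.20
P(B ∩ C) = P(B)·P(C|B) = 0.40 × 0.375 = 0.15
Using inclusion–exclusion:
P(A ∪ B ∪ C) = 0.55 + 0.40 + 0.45 − 0.20 − 0.20 − 0.15 + 0.10 = 0.95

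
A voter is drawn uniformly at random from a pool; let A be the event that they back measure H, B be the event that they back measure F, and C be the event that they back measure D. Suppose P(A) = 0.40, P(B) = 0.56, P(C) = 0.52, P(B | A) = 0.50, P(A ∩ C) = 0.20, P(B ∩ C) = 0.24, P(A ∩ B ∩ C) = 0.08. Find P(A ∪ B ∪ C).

0.92

P(A ∩ B) = P(A)·P(B|A) = 0.40 × 0.50 = 0.20
Inclusion–exclusion gives
P(A ∪ B ∪ C) = 0.40 + 0.56 + 0.52 − 0.20 − 0.20 − 0.24 + 0.08 = 0.92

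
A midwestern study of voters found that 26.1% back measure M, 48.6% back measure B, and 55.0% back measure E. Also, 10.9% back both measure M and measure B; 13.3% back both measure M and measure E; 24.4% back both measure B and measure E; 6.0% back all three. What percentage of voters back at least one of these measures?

87.1%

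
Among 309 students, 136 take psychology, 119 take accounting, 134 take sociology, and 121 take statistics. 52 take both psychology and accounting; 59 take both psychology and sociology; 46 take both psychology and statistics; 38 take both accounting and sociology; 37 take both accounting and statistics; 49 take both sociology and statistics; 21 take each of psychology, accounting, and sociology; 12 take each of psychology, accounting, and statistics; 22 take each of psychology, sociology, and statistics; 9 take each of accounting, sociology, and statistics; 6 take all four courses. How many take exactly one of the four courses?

116

N(exactly one) = 136 + 119 + 134 + 121 − 2·52 − 2·59 − 2·46 − 2·38 − 2·37 − 2·49 + 3·21 + 3·12 + 3·22 + 3·9 − 4·6 = 116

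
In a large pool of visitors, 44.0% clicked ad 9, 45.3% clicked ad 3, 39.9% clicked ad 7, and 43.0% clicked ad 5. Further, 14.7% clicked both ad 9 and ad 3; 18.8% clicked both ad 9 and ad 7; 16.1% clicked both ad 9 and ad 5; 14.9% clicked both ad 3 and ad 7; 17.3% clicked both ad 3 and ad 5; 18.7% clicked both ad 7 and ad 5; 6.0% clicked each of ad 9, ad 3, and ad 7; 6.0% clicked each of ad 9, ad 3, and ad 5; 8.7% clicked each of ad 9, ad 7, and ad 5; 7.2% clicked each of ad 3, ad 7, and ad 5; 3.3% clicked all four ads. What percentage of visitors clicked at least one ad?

96.3%

P(at least one) = 44.0 + 45.3 + 39.9 + 43.0 − 14.7 − 18.8 − 16.1 − 14.9 − 17.3 − 18.7 + 6.0 + 6.0 + 8.7 + 7.2 − 3.3 = 96.3%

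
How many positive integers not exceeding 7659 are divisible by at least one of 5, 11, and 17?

Inclusion–exclusion gives
⌊7659/5⌋ + ⌊7659/11⌋ + ⌊7659/17⌋ − ⌊7659/55⌋ − ⌊7659/85⌋ − ⌊7659/187⌋ + ⌊7659/935⌋ = 1531 + 696 + 450 − 139 − 90 − 40 + 8 = 2416

2416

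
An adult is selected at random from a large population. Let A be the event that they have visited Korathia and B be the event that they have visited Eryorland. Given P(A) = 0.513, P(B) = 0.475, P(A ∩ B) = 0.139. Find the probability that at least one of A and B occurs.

By inclusion–exclusion:
P(A ∪ B) = 0.513 + 0.475 − 0.139 = 0.849

0.849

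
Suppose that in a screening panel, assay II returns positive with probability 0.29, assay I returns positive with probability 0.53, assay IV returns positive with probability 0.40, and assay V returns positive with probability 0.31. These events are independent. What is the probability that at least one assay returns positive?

0.8618482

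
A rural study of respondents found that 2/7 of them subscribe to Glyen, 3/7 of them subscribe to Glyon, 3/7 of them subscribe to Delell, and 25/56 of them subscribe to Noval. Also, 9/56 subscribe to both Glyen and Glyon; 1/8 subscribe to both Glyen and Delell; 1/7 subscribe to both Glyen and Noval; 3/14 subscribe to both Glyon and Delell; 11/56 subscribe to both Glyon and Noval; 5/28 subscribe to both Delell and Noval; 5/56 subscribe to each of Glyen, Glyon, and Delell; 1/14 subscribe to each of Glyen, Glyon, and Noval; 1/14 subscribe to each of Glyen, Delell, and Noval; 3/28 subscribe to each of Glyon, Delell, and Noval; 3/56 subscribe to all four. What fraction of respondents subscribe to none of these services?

Apply inclusion-exclusion:
P(≥1) = 2/7 + 3/7 + 3/7 + 25/56 − 9/56 − 1/8 − 1/7 − 3/14 − 11/56 − 5/28 + 5/56 + 1/14 + 1/14 + 3/28 − 3/56 = 6/7
P(none) = 1 − 6/7 = 1/7

1/7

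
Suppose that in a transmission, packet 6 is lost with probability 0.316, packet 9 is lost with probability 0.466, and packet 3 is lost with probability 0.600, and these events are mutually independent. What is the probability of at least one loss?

Since the events are independent, P(none) is the product of the individual non-occurrence probabilities.
P(none) = (1 − 0.316) × (1 − 0.466) × (1 − 0.600) = 0.684 × 0.534 × 0.400 = 0.1461024
P(at least one) = 1 − 0.1461024 = 0.8538976

0.8538976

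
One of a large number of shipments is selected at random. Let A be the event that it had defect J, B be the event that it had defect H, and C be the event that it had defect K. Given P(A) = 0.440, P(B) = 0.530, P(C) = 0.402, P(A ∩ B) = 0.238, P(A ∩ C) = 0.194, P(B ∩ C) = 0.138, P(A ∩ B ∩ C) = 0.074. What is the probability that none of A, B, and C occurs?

0.124

Using inclusion–exclusion:
P(A ∪ B ∪ C) = 0.440 + 0.530 + 0.402 − 0.238 − 0.194 − 0.138 + 0.074 = 0.876
P(none) = 1 − 0.876 = 0.124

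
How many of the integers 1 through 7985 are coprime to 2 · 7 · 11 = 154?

3112

Inclusion–exclusion gives
⌊7985/2⌋ + ⌊7985/7⌋ + ⌊7985/11⌋ − ⌊7985/14⌋ − ⌊7985/22⌋ − ⌊7985/77⌋ + ⌊7985/154⌋ = 3992 + 1140 + 725 − 570 − 362 − 103 + 51 = 4873
7985 − 4873 = 3112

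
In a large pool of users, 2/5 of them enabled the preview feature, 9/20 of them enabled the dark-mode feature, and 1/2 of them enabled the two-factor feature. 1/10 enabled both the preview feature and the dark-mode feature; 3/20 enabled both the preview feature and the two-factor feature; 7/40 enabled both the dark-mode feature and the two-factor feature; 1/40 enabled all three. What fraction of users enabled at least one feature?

19/20

P(at least one) = 2/5 + 9/20 + 1/2 − 1/10 − 3/20 − 7/40 + 1/40 = 19/20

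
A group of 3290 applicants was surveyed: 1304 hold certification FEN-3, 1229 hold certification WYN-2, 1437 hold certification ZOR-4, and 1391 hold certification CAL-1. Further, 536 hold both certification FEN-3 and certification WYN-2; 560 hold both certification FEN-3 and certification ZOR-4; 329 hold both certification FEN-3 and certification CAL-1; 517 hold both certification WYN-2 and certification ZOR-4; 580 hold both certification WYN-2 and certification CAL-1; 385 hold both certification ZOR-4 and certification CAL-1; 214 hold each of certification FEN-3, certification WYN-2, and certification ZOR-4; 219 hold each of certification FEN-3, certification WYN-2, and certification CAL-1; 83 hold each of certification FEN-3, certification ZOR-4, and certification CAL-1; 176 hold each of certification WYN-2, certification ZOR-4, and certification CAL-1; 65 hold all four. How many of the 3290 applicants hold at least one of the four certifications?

Apply inclusion-exclusion:
|union| = 1304 + 1229 + 1437 + 1391 − 536 − 560 − 329 − 517 − 580 − 385 + 214 + 219 + 83 + 176 − 65 = 3081

3081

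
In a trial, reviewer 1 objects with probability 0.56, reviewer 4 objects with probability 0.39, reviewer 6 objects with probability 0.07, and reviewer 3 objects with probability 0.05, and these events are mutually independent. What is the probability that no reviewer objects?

0.2371314

P(none) = (1 − 0.56) × (1 − 0.39) × (1 − 0.07) × (1 − 0.05) = 0.44 × 0.61 × 0.93 × 0.95 = 0.2371314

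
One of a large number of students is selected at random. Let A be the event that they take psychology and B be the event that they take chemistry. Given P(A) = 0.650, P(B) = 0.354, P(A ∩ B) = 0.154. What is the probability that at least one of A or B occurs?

0.850

By inclusion–exclusion:
P(A ∪ B) = 0.650 + 0.354 − 0.154 = 0.850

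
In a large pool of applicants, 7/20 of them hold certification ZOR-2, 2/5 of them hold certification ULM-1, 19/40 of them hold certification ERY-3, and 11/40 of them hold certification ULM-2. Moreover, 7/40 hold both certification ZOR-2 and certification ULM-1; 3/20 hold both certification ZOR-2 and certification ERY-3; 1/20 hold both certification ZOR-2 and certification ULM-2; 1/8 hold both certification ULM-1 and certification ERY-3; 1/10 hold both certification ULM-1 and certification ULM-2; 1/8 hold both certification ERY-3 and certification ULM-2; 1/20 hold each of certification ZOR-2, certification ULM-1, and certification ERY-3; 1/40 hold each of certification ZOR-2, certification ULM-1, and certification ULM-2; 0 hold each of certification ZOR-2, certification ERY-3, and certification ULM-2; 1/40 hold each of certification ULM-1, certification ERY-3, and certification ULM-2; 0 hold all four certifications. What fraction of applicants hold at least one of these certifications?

P(union) = 7/20 + 2/5 + 19/40 + 11/40 − 7/40 − 3/20 − 1/20 − 1/8 − 1/10 − 1/8 + 1/20 + 1/40 + 0 + 1/40 − 0 = 7/8

7/8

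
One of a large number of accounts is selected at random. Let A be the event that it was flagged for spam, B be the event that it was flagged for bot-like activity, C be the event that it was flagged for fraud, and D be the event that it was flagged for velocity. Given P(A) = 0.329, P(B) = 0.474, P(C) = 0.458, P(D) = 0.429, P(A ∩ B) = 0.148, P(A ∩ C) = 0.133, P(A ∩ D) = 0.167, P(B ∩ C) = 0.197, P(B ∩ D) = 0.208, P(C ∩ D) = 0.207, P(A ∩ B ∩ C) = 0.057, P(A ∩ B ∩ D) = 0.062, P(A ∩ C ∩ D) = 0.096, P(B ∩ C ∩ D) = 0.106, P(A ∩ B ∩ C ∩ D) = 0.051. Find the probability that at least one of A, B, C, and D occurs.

0.900

Apply inclusion-exclusion:
P(A ∪ B ∪ C ∪ D) = 0.329 + 0.474 + 0.458 + 0.429 − 0.148 − 0.133 − 0.167 − 0.197 − 0.208 − 0.207 + 0.057 + 0.062 + 0.096 + 0.106 − 0.051 = 0.900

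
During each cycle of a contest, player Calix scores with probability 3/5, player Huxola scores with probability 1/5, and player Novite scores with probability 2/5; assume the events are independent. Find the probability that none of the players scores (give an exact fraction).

Since the events are independent, P(none) is the product of the individual non-occurrence probabilities.
P(none) = (1 − 3/5) × (1 − 1/5) × (1 − 2/5) = 2/5 × 4/5 × 3/5 = 24/125

24/125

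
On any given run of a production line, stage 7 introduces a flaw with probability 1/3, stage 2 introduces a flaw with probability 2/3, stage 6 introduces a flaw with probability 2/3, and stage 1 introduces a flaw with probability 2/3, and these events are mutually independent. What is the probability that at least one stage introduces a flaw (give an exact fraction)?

79/81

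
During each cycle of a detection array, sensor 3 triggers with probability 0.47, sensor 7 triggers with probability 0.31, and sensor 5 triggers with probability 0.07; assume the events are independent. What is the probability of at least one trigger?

Independence gives P(none) = ∏(1 − pᵢ).
P(none) = (1 − 0.47) × (1 − 0.31) × (1 − 0.07) = 0.53 × 0.69 × 0.93 = 0.340101
P(at least one) = 1 − 0.340101 = 0.659899

0.659899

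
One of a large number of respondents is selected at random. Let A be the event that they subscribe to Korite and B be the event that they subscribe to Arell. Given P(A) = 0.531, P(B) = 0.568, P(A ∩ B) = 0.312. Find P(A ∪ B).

P(A ∪ B) = 0.531 + 0.568 − 0.312 = 0.787

0.787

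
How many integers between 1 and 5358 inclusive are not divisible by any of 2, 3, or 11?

1623

By inclusion-exclusion,
floor(5358/2) + floor(5358/3) + floor(5358/11) − floor(5358/6) − floor(5358/22) − floor(5358/33) + floor(5358/66) = 2679 + 1786 + 487 − 893 − 243 − 162 + 81 = 3735
5358 − 3735 = 1623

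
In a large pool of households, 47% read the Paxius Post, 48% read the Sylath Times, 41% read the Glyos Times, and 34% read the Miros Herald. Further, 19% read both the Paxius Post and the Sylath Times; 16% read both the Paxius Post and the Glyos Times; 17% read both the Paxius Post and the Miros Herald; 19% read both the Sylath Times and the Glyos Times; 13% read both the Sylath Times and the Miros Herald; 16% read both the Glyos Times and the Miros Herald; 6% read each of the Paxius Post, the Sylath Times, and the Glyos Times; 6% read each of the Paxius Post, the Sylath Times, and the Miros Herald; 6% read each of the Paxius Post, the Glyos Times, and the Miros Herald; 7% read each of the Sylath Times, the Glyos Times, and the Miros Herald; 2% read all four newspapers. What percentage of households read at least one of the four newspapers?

93%

Using inclusion–exclusion:
P(union) = 47 + 48 + 41 + 34 − 19 − 16 − 17 − 19 − 13 − 16 + 6 + 6 + 6 + 7 − 2 = 93%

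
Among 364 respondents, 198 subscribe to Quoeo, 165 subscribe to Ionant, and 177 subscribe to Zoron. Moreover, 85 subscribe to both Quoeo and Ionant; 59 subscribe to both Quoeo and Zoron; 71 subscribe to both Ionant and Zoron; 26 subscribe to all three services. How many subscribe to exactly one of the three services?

Using the inclusion–exclusion count for exactly one event:
|exactly one| = 198 + 165 + 177 − 2·85 − 2·59 − 2·71 + 3·26 = 188

188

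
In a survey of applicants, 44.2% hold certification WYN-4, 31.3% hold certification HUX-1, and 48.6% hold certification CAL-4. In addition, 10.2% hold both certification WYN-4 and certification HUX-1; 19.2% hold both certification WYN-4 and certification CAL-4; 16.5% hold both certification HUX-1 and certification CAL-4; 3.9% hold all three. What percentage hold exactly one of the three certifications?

P(exactly one) = 44.2 + 31.3 + 48.6 − 2·10.2 − 2·19.2 − 2·16.5 + 3·3.9 = 44.0%

44.0%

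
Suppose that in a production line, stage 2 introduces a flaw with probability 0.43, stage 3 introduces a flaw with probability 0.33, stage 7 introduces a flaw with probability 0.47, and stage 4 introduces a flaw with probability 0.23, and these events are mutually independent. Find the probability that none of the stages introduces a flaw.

Independence gives P(none) = ∏(1 − pᵢ).
P(none) = (1 − 0.43) × (1 − 0.33) × (1 − 0.47) × (1 − 0.23) = 0.57 × 0.67 × 0.53 × 0.77 = 0.15585339

0.15585339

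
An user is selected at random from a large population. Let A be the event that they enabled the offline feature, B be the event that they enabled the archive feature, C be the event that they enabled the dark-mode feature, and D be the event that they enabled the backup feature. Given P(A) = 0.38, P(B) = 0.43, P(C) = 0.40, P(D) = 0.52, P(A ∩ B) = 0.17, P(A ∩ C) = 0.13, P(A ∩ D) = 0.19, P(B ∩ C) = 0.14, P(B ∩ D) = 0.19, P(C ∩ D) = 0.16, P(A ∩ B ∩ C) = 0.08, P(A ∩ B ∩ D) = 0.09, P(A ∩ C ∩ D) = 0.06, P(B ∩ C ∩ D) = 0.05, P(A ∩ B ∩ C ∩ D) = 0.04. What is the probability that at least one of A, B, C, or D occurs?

0.99

P(A ∪ B ∪ C ∪ D) = 0.38 + 0.43 + 0.40 + 0.52 − 0.17 − 0.13 − 0.19 − 0.14 − 0.19 − 0.16 + 0.08 + 0.09 + 0.06 + 0.05 − 0.04 = 0.99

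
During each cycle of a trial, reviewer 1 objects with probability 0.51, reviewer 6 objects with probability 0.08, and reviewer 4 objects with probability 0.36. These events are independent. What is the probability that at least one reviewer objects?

0.711488

P(none) = (1 − 0.51) × (1 − 0.08) × (1 − 0.36) = 0.49 × 0.92 × 0.64 = 0.288512
P(at least one) = 1 − 0.288512 = 0.711488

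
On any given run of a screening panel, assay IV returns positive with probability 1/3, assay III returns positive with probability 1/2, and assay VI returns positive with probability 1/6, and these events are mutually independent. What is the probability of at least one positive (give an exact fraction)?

13/18

P(none) = (1 − 1/3) × (1 − 1/2) × (1 − 1/6) = 2/3 × 1/2 × 5/6 = 5/18
P(at least one) = 1 − 5/18 = 13/18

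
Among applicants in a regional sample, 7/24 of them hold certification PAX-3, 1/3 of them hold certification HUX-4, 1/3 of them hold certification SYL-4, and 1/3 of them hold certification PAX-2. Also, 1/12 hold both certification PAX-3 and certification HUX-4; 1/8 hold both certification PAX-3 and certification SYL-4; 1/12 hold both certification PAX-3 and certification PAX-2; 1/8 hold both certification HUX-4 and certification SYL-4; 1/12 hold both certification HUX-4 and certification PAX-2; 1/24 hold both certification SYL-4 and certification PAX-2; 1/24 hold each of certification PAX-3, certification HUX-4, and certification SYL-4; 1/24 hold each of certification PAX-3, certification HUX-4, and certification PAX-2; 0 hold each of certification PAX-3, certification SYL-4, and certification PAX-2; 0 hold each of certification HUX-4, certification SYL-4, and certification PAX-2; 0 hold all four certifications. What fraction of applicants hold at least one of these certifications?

P(union) = 7/24 + 1/3 + 1/3 + 1/3 − 1/12 − 1/8 − 1/12 − 1/8 − 1/12 − 1/24 + 1/24 + 1/24 + 0 + 0 − 0 = 5/6

5/6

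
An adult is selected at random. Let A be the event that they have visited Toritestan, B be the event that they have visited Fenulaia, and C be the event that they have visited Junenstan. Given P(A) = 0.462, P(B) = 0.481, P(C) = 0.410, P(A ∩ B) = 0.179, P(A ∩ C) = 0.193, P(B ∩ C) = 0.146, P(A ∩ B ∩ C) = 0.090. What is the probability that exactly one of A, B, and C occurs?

0.587

P(exactly one) = 0.462 + 0.481 + 0.410 − 2·0.179 − 2·0.193 − 2·0.146 + 3·0.090 = 0.587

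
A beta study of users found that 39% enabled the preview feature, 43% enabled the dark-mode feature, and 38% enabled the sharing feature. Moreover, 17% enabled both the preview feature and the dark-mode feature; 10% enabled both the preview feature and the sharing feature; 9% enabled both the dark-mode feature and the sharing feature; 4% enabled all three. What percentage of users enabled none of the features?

P(≥1) = 39 + 43 + 38 − 17 − 10 − 9 + 4 = 88%
P(none) = 100% − 88% = 12%

12%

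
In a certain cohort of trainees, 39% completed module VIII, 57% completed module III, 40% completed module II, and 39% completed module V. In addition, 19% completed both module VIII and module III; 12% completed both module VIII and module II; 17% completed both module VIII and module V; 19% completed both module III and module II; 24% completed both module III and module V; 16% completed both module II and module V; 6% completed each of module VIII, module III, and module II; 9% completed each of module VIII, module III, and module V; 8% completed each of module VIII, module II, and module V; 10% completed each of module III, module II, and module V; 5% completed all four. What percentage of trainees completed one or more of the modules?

96%

P(union) = 39 + 57 + 40 + 39 − 19 − 12 − 17 − 19 − 24 − 16 + 6 + 9 + 8 + 10 − 5 = 96%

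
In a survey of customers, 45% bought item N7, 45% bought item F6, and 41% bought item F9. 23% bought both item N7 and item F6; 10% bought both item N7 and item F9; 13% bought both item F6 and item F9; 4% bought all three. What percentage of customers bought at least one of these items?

89%

By inclusion-exclusion,
P(union) = 45 + 45 + 41 − 23 − 10 − 13 + 4 = 89%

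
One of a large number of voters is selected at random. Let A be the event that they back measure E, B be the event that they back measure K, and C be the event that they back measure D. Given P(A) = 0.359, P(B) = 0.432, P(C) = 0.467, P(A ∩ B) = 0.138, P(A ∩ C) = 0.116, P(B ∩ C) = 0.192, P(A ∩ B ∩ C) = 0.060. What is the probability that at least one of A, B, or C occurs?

0.872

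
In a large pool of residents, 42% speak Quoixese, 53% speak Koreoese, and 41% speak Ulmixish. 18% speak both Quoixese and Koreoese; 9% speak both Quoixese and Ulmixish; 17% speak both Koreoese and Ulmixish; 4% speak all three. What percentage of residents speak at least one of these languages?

96%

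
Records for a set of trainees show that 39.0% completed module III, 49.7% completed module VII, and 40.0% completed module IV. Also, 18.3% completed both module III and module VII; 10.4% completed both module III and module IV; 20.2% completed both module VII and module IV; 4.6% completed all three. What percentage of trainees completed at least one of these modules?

84.4%

P(≥1) = 39.0 + 49.7 + 40.0 − 18.3 − 10.4 − 20.2 + 4.6 = 84.4%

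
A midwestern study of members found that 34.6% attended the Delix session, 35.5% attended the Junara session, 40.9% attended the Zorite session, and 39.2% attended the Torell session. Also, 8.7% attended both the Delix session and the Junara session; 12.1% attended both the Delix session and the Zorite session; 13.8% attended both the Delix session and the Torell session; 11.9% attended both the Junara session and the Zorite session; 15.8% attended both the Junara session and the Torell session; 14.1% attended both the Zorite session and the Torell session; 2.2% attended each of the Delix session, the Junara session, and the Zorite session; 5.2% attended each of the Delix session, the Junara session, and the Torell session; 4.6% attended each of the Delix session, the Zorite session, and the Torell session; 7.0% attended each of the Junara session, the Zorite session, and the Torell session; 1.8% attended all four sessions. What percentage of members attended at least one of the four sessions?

91.0%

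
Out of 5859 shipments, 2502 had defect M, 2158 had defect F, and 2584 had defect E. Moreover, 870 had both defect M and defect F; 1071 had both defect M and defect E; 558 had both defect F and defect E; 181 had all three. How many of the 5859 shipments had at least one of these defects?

4926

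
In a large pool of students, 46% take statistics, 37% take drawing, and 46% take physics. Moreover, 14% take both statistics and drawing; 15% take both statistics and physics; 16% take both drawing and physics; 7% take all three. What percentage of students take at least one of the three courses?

Apply inclusion-exclusion:
P(at least one) = 46 + 37 + 46 − 14 − 15 − 16 + 7 = 91%

91%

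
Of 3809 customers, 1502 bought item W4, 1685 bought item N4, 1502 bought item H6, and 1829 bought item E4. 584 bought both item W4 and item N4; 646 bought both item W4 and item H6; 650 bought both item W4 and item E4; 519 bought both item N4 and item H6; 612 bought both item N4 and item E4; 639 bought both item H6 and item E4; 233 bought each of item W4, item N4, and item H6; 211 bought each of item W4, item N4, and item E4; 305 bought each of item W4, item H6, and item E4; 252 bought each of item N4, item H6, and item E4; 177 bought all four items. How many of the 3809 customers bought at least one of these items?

Apply inclusion-exclusion:
|at least one| = 1502 + 1685 + 1502 + 1829 − 584 − 646 − 650 − 519 − 612 − 639 + 233 + 211 + 305 + 252 − 177 = 3692

3692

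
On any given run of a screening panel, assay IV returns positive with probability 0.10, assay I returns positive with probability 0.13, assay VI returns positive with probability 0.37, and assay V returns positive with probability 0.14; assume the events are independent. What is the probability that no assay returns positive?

0.4242294

P(none) = (1 − 0.10) × (1 − 0.13) × (1 − 0.37) × (1 − 0.14) = 0.90 × 0.87 × 0.63 × 0.86 = 0.4242294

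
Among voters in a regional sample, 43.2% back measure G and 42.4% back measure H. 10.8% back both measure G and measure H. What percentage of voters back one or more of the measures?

74.8%

P(≥1) = 43.2 + 42.4 − 10.8 = 74.8%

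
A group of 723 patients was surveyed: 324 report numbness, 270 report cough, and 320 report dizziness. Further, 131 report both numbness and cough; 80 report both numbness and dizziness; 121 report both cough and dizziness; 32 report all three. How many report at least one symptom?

614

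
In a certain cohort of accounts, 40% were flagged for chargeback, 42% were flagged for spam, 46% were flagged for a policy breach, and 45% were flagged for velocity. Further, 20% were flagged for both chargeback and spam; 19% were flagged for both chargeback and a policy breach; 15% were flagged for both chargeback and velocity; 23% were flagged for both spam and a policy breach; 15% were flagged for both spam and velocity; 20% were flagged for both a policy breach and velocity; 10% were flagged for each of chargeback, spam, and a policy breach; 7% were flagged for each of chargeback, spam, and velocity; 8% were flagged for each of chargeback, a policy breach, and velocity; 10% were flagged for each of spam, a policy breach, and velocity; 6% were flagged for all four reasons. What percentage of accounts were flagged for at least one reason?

90%

P(≥1) = 40 + 42 + 46 + 45 − 20 − 19 − 15 − 23 − 15 − 20 + 10 + 7 + 8 + 10 − 6 = 90%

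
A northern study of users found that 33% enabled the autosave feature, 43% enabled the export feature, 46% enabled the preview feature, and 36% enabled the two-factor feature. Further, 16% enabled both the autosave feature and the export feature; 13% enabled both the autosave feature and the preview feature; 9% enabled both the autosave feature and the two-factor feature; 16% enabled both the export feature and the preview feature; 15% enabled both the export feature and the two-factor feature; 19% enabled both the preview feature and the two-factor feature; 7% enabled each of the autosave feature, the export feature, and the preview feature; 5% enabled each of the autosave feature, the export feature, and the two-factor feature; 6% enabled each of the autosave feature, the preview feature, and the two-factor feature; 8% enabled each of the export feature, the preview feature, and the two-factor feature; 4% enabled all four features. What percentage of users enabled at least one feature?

92%

P(union) = 33 + 43 + 46 + 36 − 16 − 13 − 9 − 16 − 15 − 19 + 7 + 5 + 6 + 8 − 4 = 92%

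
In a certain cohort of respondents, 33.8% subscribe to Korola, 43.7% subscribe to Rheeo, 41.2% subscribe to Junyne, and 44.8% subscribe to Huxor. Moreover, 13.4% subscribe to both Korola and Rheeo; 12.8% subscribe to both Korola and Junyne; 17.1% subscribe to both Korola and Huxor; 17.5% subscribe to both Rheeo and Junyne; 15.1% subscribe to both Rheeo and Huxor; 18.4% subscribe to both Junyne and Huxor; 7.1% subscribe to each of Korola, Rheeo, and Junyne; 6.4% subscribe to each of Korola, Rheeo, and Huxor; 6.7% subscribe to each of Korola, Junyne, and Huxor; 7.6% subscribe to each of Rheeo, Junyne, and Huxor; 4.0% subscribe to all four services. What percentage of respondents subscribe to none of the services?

P(union) = 33.8 + 43.7 + 41.2 + 44.8 − 13.4 − 12.8 − 17.1 − 17.5 − 15.1 − 18.4 + 7.1 + 6.4 + 6.7 + 7.6 − 4.0 = 93.0%
P(none) = 100% − 93.0% = 7.0%

7.0%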